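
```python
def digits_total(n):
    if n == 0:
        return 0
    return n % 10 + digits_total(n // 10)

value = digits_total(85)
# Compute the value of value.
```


digits_total(85)
= 5 + digits_total(8)
= 5 + 8 + digits_total(0)
= 5 + 8 + 0
= 13


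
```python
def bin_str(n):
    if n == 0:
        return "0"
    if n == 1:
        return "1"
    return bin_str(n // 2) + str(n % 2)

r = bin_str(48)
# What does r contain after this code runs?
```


bin_str(48)
= bin_str(24) + "0"
= bin_str(12) + "0" + "0"
= bin_str(6) + "0" + "0" + "0"
= bin_str(3) + "0" + "0" + "0" + "0"
= bin_str(1) + "1" + "0" + "0" + "0" + "0"
= "1" + "1" + "0" + "0" + "0" + "0"
= "110000"


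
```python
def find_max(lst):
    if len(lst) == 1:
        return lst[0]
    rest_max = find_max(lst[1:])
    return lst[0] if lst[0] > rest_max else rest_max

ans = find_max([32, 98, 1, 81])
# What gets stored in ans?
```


find_max([32, 98, 1, 81])
= compare 32 with find_max([98, 1, 81])
= compare 98 with find_max([1, 81])
= compare 1 with find_max([81])
Base: find_max([81]) = 81
compare 1 with 81: max = 81
compare 98 with 81: max = 98
compare 32 with 98: max = 98
= 98


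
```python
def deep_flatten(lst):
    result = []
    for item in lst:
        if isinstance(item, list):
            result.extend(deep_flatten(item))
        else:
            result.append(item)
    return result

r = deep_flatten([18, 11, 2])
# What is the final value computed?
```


deep_flatten([18, 11, 2])
Processing each element:
  18 is not a list -> append 18
  11 is not a list -> append 11
  2 is not a list -> append 2
= [18, 11, 2]


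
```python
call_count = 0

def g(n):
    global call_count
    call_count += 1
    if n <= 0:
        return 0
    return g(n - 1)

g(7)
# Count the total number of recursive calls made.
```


g(7) calls g(6) calls ... calls g(0)
Total calls: 7 + 1 (for base case) = 8


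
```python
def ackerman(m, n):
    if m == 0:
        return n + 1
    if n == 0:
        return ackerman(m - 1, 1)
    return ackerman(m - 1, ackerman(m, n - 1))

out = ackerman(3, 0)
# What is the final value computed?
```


ackerman(3, 0)
n == 0: return ackerman(2, 1)
= ackerman(2, 1) = 5
= 5


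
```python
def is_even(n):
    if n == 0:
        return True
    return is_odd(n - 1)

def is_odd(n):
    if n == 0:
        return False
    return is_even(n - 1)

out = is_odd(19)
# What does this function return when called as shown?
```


is_odd(19)
= is_even(18)
= is_odd(17)
= is_even(16)
= is_odd(15)
= is_even(14)
= is_odd(13)
= is_even(12)
= is_odd(11)
= is_even(10)
= is_odd(9)
= is_even(8)
= is_odd(7)
= is_even(6)
= is_odd(5)
= is_even(4)
= is_odd(3)
= is_even(2)
= is_odd(1)
= is_even(0)
n == 0: return True
= True


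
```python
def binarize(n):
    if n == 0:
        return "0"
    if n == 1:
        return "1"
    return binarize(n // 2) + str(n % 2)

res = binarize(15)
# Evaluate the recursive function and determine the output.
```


binarize(15)
= binarize(7) + "1"
= binarize(3) + "1" + "1"
= binarize(1) + "1" + "1" + "1"
= "1" + "1" + "1" + "1"
= "1111"


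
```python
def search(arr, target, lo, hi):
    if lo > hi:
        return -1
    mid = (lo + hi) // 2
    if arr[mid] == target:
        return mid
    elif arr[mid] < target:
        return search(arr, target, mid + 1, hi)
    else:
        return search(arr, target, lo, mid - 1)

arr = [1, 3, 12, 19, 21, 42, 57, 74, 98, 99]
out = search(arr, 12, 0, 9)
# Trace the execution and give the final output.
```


search(arr, 12, 0, 9)
lo=0, hi=9, mid=4, arr[mid]=21
21 > 12, search left half
lo=0, hi=3, mid=1, arr[mid]=3
3 < 12, search right half
lo=2, hi=3, mid=2, arr[mid]=12
arr[2] == 12, found at index 2
= 2


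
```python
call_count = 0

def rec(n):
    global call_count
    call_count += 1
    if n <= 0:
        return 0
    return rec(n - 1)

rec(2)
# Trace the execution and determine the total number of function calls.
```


rec(2) calls rec(1) calls ... calls rec(0)
Total calls: 2 + 1 (for base case) = 3


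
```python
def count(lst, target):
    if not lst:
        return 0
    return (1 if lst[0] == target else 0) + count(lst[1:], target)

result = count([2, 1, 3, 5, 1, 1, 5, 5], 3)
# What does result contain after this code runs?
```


count([2, 1, 3, 5, 1, 1, 5, 5], 3)
lst[0]=2 != 3: 0 + count([1, 3, 5, 1, 1, 5, 5], 3)
lst[0]=1 != 3: 0 + count([3, 5, 1, 1, 5, 5], 3)
lst[0]=3 == 3: 1 + count([5, 1, 1, 5, 5], 3)
lst[0]=5 != 3: 0 + count([1, 1, 5, 5], 3)
lst[0]=1 != 3: 0 + count([1, 5, 5], 3)
lst[0]=1 != 3: 0 + count([5, 5], 3)
lst[0]=5 != 3: 0 + count([5], 3)
lst[0]=5 != 3: 0 + count([], 3)
= 1


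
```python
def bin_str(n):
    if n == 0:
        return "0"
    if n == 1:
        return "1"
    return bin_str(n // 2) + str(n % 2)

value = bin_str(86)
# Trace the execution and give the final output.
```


bin_str(86)
= bin_str(43) + "0"
= bin_str(21) + "1" + "0"
= bin_str(10) + "1" + "1" + "0"
= bin_str(5) + "0" + "1" + "1" + "0"
= bin_str(2) + "1" + "0" + "1" + "1" + "0"
= bin_str(1) + "0" + "1" + "0" + "1" + "1" + "0"
= "1" + "0" + "1" + "0" + "1" + "1" + "0"
= "1010110"


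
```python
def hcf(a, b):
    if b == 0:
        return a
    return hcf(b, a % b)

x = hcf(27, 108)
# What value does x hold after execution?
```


hcf(27, 108)
= hcf(108, 27 % 108) = hcf(108, 27)
= hcf(27, 108 % 27) = hcf(27, 0)
b == 0, return a = 27


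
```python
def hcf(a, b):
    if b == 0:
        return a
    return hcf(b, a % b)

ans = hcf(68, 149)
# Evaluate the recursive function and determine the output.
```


hcf(68, 149)
= hcf(149, 68 % 149) = hcf(149, 68)
= hcf(68, 149 % 68) = hcf(68, 13)
= hcf(13, 68 % 13) = hcf(13, 3)
= hcf(3, 13 % 3) = hcf(3, 1)
= hcf(1, 3 % 1) = hcf(1, 0)
b == 0, return a = 1


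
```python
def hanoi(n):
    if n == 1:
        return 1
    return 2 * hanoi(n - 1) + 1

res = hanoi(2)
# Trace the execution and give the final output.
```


hanoi(2)
= 2 * hanoi(1) + 1
Now compute bottom-up:
hanoi(1) = 1
hanoi(2) = 2 * 1 + 1 = 3
= 3


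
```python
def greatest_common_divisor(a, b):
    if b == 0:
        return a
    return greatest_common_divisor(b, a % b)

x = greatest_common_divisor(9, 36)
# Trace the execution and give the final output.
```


greatest_common_divisor(9, 36)
= greatest_common_divisor(36, 9 % 36) = greatest_common_divisor(36, 9)
= greatest_common_divisor(9, 36 % 9) = greatest_common_divisor(9, 0)
b == 0, return a = 9


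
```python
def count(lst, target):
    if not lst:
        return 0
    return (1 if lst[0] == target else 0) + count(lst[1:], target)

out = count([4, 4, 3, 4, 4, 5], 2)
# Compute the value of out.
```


count([4, 4, 3, 4, 4, 5], 2)
lst[0]=4 != 2: 0 + count([4, 3, 4, 4, 5], 2)
lst[0]=4 != 2: 0 + count([3, 4, 4, 5], 2)
lst[0]=3 != 2: 0 + count([4, 4, 5], 2)
lst[0]=4 != 2: 0 + count([4, 5], 2)
lst[0]=4 != 2: 0 + count([5], 2)
lst[0]=5 != 2: 0 + count([], 2)
= 0


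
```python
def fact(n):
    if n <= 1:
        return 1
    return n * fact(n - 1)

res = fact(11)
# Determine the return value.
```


fact(11)
= 11 * fact(10)
= 11 * 10 * fact(9)
= 11 * 10 * 9 * fact(8)
= 11 * 10 * 9 * 8 * fact(7)
= 11 * 10 * 9 * 8 * 7 * fact(6)
= 11 * 10 * 9 * 8 * 7 * 6 * fact(5)
= 11 * 10 * 9 * 8 * 7 * 6 * 5 * fact(4)
= 11 * 10 * 9 * 8 * 7 * 6 * 5 * 4 * fact(3)
= 11 * 10 * 9 * 8 * 7 * 6 * 5 * 4 * 3 * fact(2)
= 11 * 10 * 9 * 8 * 7 * 6 * 5 * 4 * 3 * 2 * fact(1)
= 11 * 10 * 9 * 8 * 7 * 6 * 5 * 4 * 3 * 2 * 1
= 39916800


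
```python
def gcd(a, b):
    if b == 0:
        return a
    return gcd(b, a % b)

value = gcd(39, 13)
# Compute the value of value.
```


gcd(39, 13)
= gcd(13, 39 % 13) = gcd(13, 0)
b == 0, return a = 13


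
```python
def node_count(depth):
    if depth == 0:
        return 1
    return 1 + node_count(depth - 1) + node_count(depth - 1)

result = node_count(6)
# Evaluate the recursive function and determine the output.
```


node_count(6)
= 1 + node_count(5) + node_count(5)
= 1 + 2 * node_count(5)
node_count(k) = 2^(k+1) - 1
node_count(0) = 1
node_count(1) = 3
node_count(2) = 7
node_count(3) = 15
node_count(4) = 31
node_count(6) = 2^7 - 1 = 127


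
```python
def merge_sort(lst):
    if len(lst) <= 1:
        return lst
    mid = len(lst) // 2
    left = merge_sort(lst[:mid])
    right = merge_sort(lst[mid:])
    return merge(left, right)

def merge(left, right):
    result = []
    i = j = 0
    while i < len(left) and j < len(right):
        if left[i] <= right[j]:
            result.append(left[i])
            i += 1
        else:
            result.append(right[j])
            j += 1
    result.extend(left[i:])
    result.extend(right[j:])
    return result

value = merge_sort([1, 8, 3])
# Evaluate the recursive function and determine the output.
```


merge_sort([1, 8, 3])
Split into [1] and [8, 3]
Left sorted: [1]
Right sorted: [3, 8]
Merge [1] and [3, 8]
= [1, 3, 8]


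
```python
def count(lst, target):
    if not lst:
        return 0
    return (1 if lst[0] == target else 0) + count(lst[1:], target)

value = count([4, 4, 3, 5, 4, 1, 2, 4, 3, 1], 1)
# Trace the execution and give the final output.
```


count([4, 4, 3, 5, 4, 1, 2, 4, 3, 1], 1)
lst[0]=4 != 1: 0 + count([4, 3, 5, 4, 1, 2, 4, 3, 1], 1)
lst[0]=4 != 1: 0 + count([3, 5, 4, 1, 2, 4, 3, 1], 1)
lst[0]=3 != 1: 0 + count([5, 4, 1, 2, 4, 3, 1], 1)
lst[0]=5 != 1: 0 + count([4, 1, 2, 4, 3, 1], 1)
lst[0]=4 != 1: 0 + count([1, 2, 4, 3, 1], 1)
lst[0]=1 == 1: 1 + count([2, 4, 3, 1], 1)
lst[0]=2 != 1: 0 + count([4, 3, 1], 1)
lst[0]=4 != 1: 0 + count([3, 1], 1)
lst[0]=3 != 1: 0 + count([1], 1)
lst[0]=1 == 1: 1 + count([], 1)
= 2


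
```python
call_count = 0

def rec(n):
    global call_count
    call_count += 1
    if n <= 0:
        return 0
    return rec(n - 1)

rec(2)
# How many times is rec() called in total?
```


rec(2) calls rec(1) calls ... calls rec(0)
Total calls: 2 + 1 (for base case) = 3


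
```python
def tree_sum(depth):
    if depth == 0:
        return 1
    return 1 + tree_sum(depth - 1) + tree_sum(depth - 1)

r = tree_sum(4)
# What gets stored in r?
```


tree_sum(4)
= 1 + tree_sum(3) + tree_sum(3)
= 1 + 2 * tree_sum(3)
tree_sum(k) = 2^(k+1) - 1
tree_sum(0) = 1
tree_sum(1) = 3
tree_sum(2) = 7
tree_sum(3) = 15
tree_sum(4) = 31
tree_sum(4) = 2^5 - 1 = 31


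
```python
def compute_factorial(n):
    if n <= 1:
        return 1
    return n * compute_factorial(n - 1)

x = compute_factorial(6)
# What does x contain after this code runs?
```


compute_factorial(6)
= 6 * compute_factorial(5)
= 6 * 5 * compute_factorial(4)
= 6 * 5 * 4 * compute_factorial(3)
= 6 * 5 * 4 * 3 * compute_factorial(2)
= 6 * 5 * 4 * 3 * 2 * compute_factorial(1)
= 6 * 5 * 4 * 3 * 2 * 1
= 720


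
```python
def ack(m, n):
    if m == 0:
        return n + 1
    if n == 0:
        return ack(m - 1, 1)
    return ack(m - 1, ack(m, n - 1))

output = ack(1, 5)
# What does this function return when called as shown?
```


ack(1, 5)
= ack(0, ack(1, 4))
First compute ack(1, 4) = 6
= ack(0, 6)
= 7


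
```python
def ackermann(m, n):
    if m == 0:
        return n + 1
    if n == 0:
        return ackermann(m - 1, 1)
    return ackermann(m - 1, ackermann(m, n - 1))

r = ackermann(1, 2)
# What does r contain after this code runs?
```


ackermann(1, 2)
= ackermann(0, ackermann(1, 1))
First compute ackermann(1, 1) = 3
= ackermann(0, 3)
= 4


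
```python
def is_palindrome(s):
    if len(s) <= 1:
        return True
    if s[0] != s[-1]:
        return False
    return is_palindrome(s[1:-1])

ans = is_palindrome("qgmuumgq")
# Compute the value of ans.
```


is_palindrome("qgmuumgq")
"qgmuumgq": s[0]='q' == s[-1]='q' -> is_palindrome("gmuumg")
"gmuumg": s[0]='g' == s[-1]='g' -> is_palindrome("muum")
"muum": s[0]='m' == s[-1]='m' -> is_palindrome("uu")
"uu": s[0]='u' == s[-1]='u' -> is_palindrome("")
"": len <= 1 -> True
= True


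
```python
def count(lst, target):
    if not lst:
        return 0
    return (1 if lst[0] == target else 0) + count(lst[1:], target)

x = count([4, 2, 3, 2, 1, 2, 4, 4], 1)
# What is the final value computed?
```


count([4, 2, 3, 2, 1, 2, 4, 4], 1)
lst[0]=4 != 1: 0 + count([2, 3, 2, 1, 2, 4, 4], 1)
lst[0]=2 != 1: 0 + count([3, 2, 1, 2, 4, 4], 1)
lst[0]=3 != 1: 0 + count([2, 1, 2, 4, 4], 1)
lst[0]=2 != 1: 0 + count([1, 2, 4, 4], 1)
lst[0]=1 == 1: 1 + count([2, 4, 4], 1)
lst[0]=2 != 1: 0 + count([4, 4], 1)
lst[0]=4 != 1: 0 + count([4], 1)
lst[0]=4 != 1: 0 + count([], 1)
= 1


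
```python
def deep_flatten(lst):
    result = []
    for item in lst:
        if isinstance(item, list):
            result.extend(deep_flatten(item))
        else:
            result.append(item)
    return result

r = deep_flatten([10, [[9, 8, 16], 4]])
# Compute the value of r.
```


deep_flatten([10, [[9, 8, 16], 4]])
Processing each element:
  10 is not a list -> append 10
  [[9, 8, 16], 4] is a list -> deep_flatten recursively -> [9, 8, 16, 4]
= [10, 9, 8, 16, 4]


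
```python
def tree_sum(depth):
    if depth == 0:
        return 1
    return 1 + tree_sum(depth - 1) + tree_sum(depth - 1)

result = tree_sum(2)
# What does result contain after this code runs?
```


tree_sum(2)
= 1 + tree_sum(1) + tree_sum(1)
= 1 + 2 * tree_sum(1)
tree_sum(k) = 2^(k+1) - 1
tree_sum(0) = 1
tree_sum(1) = 3
tree_sum(2) = 7
tree_sum(2) = 2^3 - 1 = 7


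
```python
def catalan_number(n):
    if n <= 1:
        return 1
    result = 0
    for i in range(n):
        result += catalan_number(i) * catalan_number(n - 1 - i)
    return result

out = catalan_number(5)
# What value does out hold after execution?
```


catalan_number(5)
= sum of catalan_number(i) * catalan_number(5-1-i) for i in 0..4
First compute sub-values bottom-up:
  catalan_number(0) = 1, catalan_number(1) = 1
  catalan_number(2) = 1*1 + 1*1 = 2
  catalan_number(3) = 1*2 + 1*1 + 2*1 = 5
  catalan_number(4) = 1*5 + 1*2 + 2*1 + 5*1 = 14
Now catalan_number(5):
  catalan_number(0)*catalan_number(4) = 1*14 = 14
  catalan_number(1)*catalan_number(3) = 1*5 = 5
  catalan_number(2)*catalan_number(2) = 2*2 = 4
  catalan_number(3)*catalan_number(1) = 5*1 = 5
  catalan_number(4)*catalan_number(0) = 14*1 = 14
= 14 + 5 + 4 + 5 + 14
= 42


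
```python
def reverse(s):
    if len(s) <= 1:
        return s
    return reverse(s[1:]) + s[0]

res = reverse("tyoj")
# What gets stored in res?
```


reverse("tyoj")
= reverse("yoj") + "t"
= reverse("oj") + "y" + "t"
= reverse("j") + "o" + "y" + "t"
= "j" + "o" + "y" + "t"
= "joyt"


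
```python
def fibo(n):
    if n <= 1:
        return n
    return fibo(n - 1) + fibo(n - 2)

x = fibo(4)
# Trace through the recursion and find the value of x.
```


fibo(4)
= fibo(3) + fibo(2)
= (fibo(2) + fibo(1)) + fibo(2)
Computing bottom-up: fibo(0)=0, fibo(1)=1, fibo(2)=1, fibo(3)=2, fibo(4)=3
= 3


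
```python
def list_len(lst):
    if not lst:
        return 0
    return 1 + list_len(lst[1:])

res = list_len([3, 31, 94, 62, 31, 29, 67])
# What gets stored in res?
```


list_len([3, 31, 94, 62, 31, 29, 67])
= 1 + list_len([31, 94, 62, 31, 29, 67])
= 1 + 1 + list_len([94, 62, 31, 29, 67])
= 1 + 1 + 1 + list_len([62, 31, 29, 67])
= 1 + 1 + 1 + 1 + list_len([31, 29, 67])
= 1 + 1 + 1 + 1 + 1 + list_len([29, 67])
= 1 + 1 + 1 + 1 + 1 + 1 + list_len([67])
= 1 + 1 + 1 + 1 + 1 + 1 + 1 + list_len([])
= 1 + 1 + 1 + 1 + 1 + 1 + 1 + 0
= 7


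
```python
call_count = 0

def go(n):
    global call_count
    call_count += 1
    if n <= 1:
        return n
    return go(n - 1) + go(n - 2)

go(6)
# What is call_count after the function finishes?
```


go(6) calls go(5) and go(4); each non-base call branches into two more.
Let C(k) = total number of calls made by go(k), including the call to go(k) itself.
Base cases: C(0) = 1, C(1) = 1
Recurrence: C(k) = 1 + C(k-1) + C(k-2)
  C(2) = 1 + C(1) + C(0) = 1 + 1 + 1 = 3
  C(3) = 1 + C(2) + C(1) = 1 + 3 + 1 = 5
  C(4) = 1 + C(3) + C(2) = 1 + 5 + 3 = 9
  C(5) = 1 + C(4) + C(3) = 1 + 9 + 5 = 15
  C(6) = 1 + C(5) + C(4) = 1 + 15 + 9 = 25
Total calls = C(6) = 25


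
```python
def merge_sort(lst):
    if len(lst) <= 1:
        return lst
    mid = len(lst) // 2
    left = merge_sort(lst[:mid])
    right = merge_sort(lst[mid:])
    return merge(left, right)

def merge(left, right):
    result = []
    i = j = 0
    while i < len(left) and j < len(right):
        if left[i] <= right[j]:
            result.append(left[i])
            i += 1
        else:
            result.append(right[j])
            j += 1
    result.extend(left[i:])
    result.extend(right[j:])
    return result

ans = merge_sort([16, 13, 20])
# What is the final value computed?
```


merge_sort([16, 13, 20])
Split into [16] and [13, 20]
Left sorted: [16]
Right sorted: [13, 20]
Merge [16] and [13, 20]
= [13, 16, 20]


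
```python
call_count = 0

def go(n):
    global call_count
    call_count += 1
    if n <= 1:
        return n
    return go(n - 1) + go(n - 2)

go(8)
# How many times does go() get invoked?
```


go(8) calls go(7) and go(6); each non-base call branches into two more.
Let C(k) = total number of calls made by go(k), including the call to go(k) itself.
Base cases: C(0) = 1, C(1) = 1
Recurrence: C(k) = 1 + C(k-1) + C(k-2)
  C(2) = 1 + C(1) + C(0) = 1 + 1 + 1 = 3
  C(3) = 1 + C(2) + C(1) = 1 + 3 + 1 = 5
  C(4) = 1 + C(3) + C(2) = 1 + 5 + 3 = 9
  C(5) = 1 + C(4) + C(3) = 1 + 9 + 5 = 15
  C(6) = 1 + C(5) + C(4) = 1 + 15 + 9 = 25
  C(7) = 1 + C(6) + C(5) = 1 + 25 + 15 = 41
  C(8) = 1 + C(7) + C(6) = 1 + 41 + 25 = 67
Total calls = C(8) = 67


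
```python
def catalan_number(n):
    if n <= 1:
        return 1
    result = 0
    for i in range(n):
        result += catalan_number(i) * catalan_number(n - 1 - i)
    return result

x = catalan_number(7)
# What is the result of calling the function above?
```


catalan_number(7)
= sum of catalan_number(i) * catalan_number(7-1-i) for i in 0..6
First compute sub-values bottom-up:
  catalan_number(0) = 1, catalan_number(1) = 1
  catalan_number(2) = 1*1 + 1*1 = 2
  catalan_number(3) = 1*2 + 1*1 + 2*1 = 5
  catalan_number(4) = 1*5 + 1*2 + 2*1 + 5*1 = 14
  catalan_number(5) = 1*14 + 1*5 + 2*2 + 5*1 + 14*1 = 42
  catalan_number(6) = 1*42 + 1*14 + 2*5 + 5*2 + 14*1 + 42*1 = 132
Now catalan_number(7):
  catalan_number(0)*catalan_number(6) = 1*132 = 132
  catalan_number(1)*catalan_number(5) = 1*42 = 42
  catalan_number(2)*catalan_number(4) = 2*14 = 28
  catalan_number(3)*catalan_number(3) = 5*5 = 25
  catalan_number(4)*catalan_number(2) = 14*2 = 28
  catalan_number(5)*catalan_number(1) = 42*1 = 42
  catalan_number(6)*catalan_number(0) = 132*1 = 132
= 132 + 42 + 28 + 25 + 28 + 42 + 132
= 429


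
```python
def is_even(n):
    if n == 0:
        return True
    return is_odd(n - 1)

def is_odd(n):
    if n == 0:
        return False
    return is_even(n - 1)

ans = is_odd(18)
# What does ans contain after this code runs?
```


is_odd(18)
= is_even(17)
= is_odd(16)
= is_even(15)
= is_odd(14)
= is_even(13)
= is_odd(12)
= is_even(11)
= is_odd(10)
= is_even(9)
= is_odd(8)
= is_even(7)
= is_odd(6)
= is_even(5)
= is_odd(4)
= is_even(3)
= is_odd(2)
= is_even(1)
= is_odd(0)
n == 0: return False
= False


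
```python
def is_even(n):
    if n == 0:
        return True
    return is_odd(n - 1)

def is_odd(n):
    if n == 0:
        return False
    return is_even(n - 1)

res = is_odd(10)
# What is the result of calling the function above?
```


is_odd(10)
= is_even(9)
= is_odd(8)
= is_even(7)
= is_odd(6)
= is_even(5)
= is_odd(4)
= is_even(3)
= is_odd(2)
= is_even(1)
= is_odd(0)
n == 0: return False
= False


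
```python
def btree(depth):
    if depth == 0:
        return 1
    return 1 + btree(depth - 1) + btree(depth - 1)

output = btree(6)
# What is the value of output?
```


btree(6)
= 1 + btree(5) + btree(5)
= 1 + 2 * btree(5)
btree(k) = 2^(k+1) - 1
btree(0) = 1
btree(1) = 3
btree(2) = 7
btree(3) = 15
btree(4) = 31
btree(6) = 2^7 - 1 = 127


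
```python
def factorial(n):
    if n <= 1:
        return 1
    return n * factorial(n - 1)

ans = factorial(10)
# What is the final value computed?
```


factorial(10)
= 10 * factorial(9)
= 10 * 9 * factorial(8)
= 10 * 9 * 8 * factorial(7)
= 10 * 9 * 8 * 7 * factorial(6)
= 10 * 9 * 8 * 7 * 6 * factorial(5)
= 10 * 9 * 8 * 7 * 6 * 5 * factorial(4)
= 10 * 9 * 8 * 7 * 6 * 5 * 4 * factorial(3)
= 10 * 9 * 8 * 7 * 6 * 5 * 4 * 3 * factorial(2)
= 10 * 9 * 8 * 7 * 6 * 5 * 4 * 3 * 2 * factorial(1)
= 10 * 9 * 8 * 7 * 6 * 5 * 4 * 3 * 2 * 1
= 3628800


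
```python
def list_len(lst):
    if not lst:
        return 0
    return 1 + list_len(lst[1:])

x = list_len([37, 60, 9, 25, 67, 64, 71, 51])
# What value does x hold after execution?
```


list_len([37, 60, 9, 25, 67, 64, 71, 51])
= 1 + list_len([60, 9, 25, 67, 64, 71, 51])
= 1 + 1 + list_len([9, 25, 67, 64, 71, 51])
= 1 + 1 + 1 + list_len([25, 67, 64, 71, 51])
= 1 + 1 + 1 + 1 + list_len([67, 64, 71, 51])
= 1 + 1 + 1 + 1 + 1 + list_len([64, 71, 51])
= 1 + 1 + 1 + 1 + 1 + 1 + list_len([71, 51])
= 1 + 1 + 1 + 1 + 1 + 1 + 1 + list_len([51])
= 1 + 1 + 1 + 1 + 1 + 1 + 1 + 1 + list_len([])
= 1 + 1 + 1 + 1 + 1 + 1 + 1 + 1 + 0
= 8


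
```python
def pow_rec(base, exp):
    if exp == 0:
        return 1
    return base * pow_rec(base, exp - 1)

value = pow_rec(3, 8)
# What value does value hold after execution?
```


pow_rec(3, 8)
= 3 * pow_rec(3, 7)
= 3 * 3 * pow_rec(3, 6)
= 3 * 3 * 3 * pow_rec(3, 5)
= 3 * 3 * 3 * 3 * pow_rec(3, 4)
= 3 * 3 * 3 * 3 * 3 * pow_rec(3, 3)
= 3 * 3 * 3 * 3 * 3 * 3 * pow_rec(3, 2)
= 3 * 3 * 3 * 3 * 3 * 3 * 3 * pow_rec(3, 1)
= 3 * 3 * 3 * 3 * 3 * 3 * 3 * 3 * pow_rec(3, 0)
= 3 * 3 * 3 * 3 * 3 * 3 * 3 * 3 * 1
= 6561


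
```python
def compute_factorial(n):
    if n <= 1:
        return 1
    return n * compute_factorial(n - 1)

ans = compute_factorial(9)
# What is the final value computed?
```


compute_factorial(9)
= 9 * compute_factorial(8)
= 9 * 8 * compute_factorial(7)
= 9 * 8 * 7 * compute_factorial(6)
= 9 * 8 * 7 * 6 * compute_factorial(5)
= 9 * 8 * 7 * 6 * 5 * compute_factorial(4)
= 9 * 8 * 7 * 6 * 5 * 4 * compute_factorial(3)
= 9 * 8 * 7 * 6 * 5 * 4 * 3 * compute_factorial(2)
= 9 * 8 * 7 * 6 * 5 * 4 * 3 * 2 * compute_factorial(1)
= 9 * 8 * 7 * 6 * 5 * 4 * 3 * 2 * 1
= 362880


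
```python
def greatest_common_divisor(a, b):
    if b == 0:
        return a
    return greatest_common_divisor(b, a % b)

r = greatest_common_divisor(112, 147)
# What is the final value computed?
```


greatest_common_divisor(112, 147)
= greatest_common_divisor(147, 112 % 147) = greatest_common_divisor(147, 112)
= greatest_common_divisor(112, 147 % 112) = greatest_common_divisor(112, 35)
= greatest_common_divisor(35, 112 % 35) = greatest_common_divisor(35, 7)
= greatest_common_divisor(7, 35 % 7) = greatest_common_divisor(7, 0)
b == 0, return a = 7


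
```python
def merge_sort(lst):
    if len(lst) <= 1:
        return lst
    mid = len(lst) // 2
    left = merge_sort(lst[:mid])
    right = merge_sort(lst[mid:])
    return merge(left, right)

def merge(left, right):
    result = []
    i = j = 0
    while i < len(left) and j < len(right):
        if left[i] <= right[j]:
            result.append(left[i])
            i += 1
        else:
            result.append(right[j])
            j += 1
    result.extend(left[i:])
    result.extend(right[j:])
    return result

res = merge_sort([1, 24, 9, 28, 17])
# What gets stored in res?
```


merge_sort([1, 24, 9, 28, 17])
Split into [1, 24] and [9, 28, 17]
Left sorted: [1, 24]
Right sorted: [9, 17, 28]
Merge [1, 24] and [9, 17, 28]
= [1, 9, 17, 24, 28]


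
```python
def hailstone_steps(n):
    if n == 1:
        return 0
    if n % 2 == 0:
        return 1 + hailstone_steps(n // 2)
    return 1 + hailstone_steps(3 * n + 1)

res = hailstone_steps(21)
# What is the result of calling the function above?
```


hailstone_steps(21)
21 is odd -> 3*21+1 = 64 -> hailstone_steps(64)
64 is even -> hailstone_steps(32)
32 is even -> hailstone_steps(16)
16 is even -> hailstone_steps(8)
8 is even -> hailstone_steps(4)
4 is even -> hailstone_steps(2)
2 is even -> hailstone_steps(1)
Reached 1 after 7 steps
= 7


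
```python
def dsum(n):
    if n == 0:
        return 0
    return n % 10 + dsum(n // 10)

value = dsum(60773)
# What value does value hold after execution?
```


dsum(60773)
= 3 + dsum(6077)
= 3 + 7 + dsum(607)
= 3 + 7 + 7 + dsum(60)
= 3 + 7 + 7 + 0 + dsum(6)
= 3 + 7 + 7 + 0 + 6 + dsum(0)
= 3 + 7 + 7 + 0 + 6 + 0
= 23


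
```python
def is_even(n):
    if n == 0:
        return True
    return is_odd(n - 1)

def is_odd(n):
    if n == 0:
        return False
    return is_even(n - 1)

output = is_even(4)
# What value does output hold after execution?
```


is_even(4)
= is_odd(3)
= is_even(2)
= is_odd(1)
= is_even(0)
n == 0: return True
= True


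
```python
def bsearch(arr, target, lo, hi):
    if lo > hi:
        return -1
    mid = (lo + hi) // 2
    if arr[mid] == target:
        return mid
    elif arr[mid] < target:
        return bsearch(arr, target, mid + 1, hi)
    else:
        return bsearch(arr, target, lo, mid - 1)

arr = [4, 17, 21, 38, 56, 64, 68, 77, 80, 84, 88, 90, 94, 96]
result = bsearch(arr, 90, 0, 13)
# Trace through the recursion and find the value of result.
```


bsearch(arr, 90, 0, 13)
lo=0, hi=13, mid=6, arr[mid]=68
68 < 90, search right half
lo=7, hi=13, mid=10, arr[mid]=88
88 < 90, search right half
lo=11, hi=13, mid=12, arr[mid]=94
94 > 90, search left half
lo=11, hi=11, mid=11, arr[mid]=90
arr[11] == 90, found at index 11
= 11


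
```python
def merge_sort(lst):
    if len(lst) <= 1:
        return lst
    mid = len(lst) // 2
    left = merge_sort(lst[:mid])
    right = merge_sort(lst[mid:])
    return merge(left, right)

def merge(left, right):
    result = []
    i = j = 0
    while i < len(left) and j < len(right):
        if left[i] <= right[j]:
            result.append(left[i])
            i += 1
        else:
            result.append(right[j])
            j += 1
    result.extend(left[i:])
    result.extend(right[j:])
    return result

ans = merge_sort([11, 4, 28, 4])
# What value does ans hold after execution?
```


merge_sort([11, 4, 28, 4])
Split into [11, 4] and [28, 4]
Left sorted: [4, 11]
Right sorted: [4, 28]
Merge [4, 11] and [4, 28]
= [4, 4, 11, 28]


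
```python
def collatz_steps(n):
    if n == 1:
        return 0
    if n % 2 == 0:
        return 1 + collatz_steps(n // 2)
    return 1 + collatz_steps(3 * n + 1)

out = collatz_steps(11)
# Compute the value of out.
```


collatz_steps(11)
11 is odd -> 3*11+1 = 34 -> collatz_steps(34)
34 is even -> collatz_steps(17)
17 is odd -> 3*17+1 = 52 -> collatz_steps(52)
52 is even -> collatz_steps(26)
26 is even -> collatz_steps(13)
13 is odd -> 3*13+1 = 40 -> collatz_steps(40)
40 is even -> collatz_steps(20)
20 is even -> collatz_steps(10)
10 is even -> collatz_steps(5)
5 is odd -> 3*5+1 = 16 -> collatz_steps(16)
16 is even -> collatz_steps(8)
8 is even -> collatz_steps(4)
4 is even -> collatz_steps(2)
2 is even -> collatz_steps(1)
Reached 1 after 14 steps
= 14


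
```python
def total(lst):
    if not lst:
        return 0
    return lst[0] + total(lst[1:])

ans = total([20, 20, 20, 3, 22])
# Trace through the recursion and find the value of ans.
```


total([20, 20, 20, 3, 22])
= 20 + total([20, 20, 3, 22])
= 20 + 20 + total([20, 3, 22])
= 20 + 20 + 20 + total([3, 22])
= 20 + 20 + 20 + 3 + total([22])
= 20 + 20 + 20 + 3 + 22 + total([])
= 20 + 20 + 20 + 3 + 22 + 0
= 85


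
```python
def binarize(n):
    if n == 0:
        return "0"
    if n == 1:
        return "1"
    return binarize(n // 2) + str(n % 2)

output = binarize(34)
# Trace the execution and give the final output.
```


binarize(34)
= binarize(17) + "0"
= binarize(8) + "1" + "0"
= binarize(4) + "0" + "1" + "0"
= binarize(2) + "0" + "0" + "1" + "0"
= binarize(1) + "0" + "0" + "0" + "1" + "0"
= "1" + "0" + "0" + "0" + "1" + "0"
= "100010"


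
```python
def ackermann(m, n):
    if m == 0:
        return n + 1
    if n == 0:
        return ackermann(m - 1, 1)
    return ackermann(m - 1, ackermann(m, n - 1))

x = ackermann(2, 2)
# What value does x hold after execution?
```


ackermann(2, 2)
= ackermann(1, ackermann(2, 1))
First compute ackermann(2, 1) = 5
= ackermann(1, 5)
= 7


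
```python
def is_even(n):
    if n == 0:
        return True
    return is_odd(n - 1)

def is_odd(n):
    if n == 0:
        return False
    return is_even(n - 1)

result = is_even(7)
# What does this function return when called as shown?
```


is_even(7)
= is_odd(6)
= is_even(5)
= is_odd(4)
= is_even(3)
= is_odd(2)
= is_even(1)
= is_odd(0)
n == 0: return False
= False


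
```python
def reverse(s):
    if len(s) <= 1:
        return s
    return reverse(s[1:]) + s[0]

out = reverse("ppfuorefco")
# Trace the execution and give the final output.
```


reverse("ppfuorefco")
= reverse("pfuorefco") + "p"
= reverse("fuorefco") + "p" + "p"
= reverse("uorefco") + "f" + "p" + "p"
= reverse("orefco") + "u" + "f" + "p" + "p"
= reverse("refco") + "o" + "u" + "f" + "p" + "p"
= reverse("efco") + "r" + "o" + "u" + "f" + "p" + "p"
= reverse("fco") + "e" + "r" + "o" + "u" + "f" + "p" + "p"
= reverse("co") + "f" + "e" + "r" + "o" + "u" + "f" + "p" + "p"
= reverse("o") + "c" + "f" + "e" + "r" + "o" + "u" + "f" + "p" + "p"
= "o" + "c" + "f" + "e" + "r" + "o" + "u" + "f" + "p" + "p"
= "ocferoufpp"


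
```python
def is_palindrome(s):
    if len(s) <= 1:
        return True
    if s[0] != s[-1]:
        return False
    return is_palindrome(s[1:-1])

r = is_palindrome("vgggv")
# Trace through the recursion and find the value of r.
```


is_palindrome("vgggv")
"vgggv": s[0]='v' == s[-1]='v' -> is_palindrome("ggg")
"ggg": s[0]='g' == s[-1]='g' -> is_palindrome("g")
"g": len <= 1 -> True
= True


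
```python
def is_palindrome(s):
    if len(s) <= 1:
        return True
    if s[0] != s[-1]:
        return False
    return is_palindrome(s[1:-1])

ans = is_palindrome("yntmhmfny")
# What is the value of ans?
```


is_palindrome("yntmhmfny")
"yntmhmfny": s[0]='y' == s[-1]='y' -> is_palindrome("ntmhmfn")
"ntmhmfn": s[0]='n' == s[-1]='n' -> is_palindrome("tmhmf")
"tmhmf": s[0]='t' != s[-1]='f' -> False
= False


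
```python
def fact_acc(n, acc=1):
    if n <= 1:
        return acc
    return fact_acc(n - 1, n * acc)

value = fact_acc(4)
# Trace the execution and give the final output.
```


fact_acc(4, 1)
= fact_acc(3, 4 * 1) = fact_acc(3, 4)
= fact_acc(2, 3 * 4) = fact_acc(2, 12)
= fact_acc(1, 2 * 12) = fact_acc(1, 24)
n <= 1, return acc = 24


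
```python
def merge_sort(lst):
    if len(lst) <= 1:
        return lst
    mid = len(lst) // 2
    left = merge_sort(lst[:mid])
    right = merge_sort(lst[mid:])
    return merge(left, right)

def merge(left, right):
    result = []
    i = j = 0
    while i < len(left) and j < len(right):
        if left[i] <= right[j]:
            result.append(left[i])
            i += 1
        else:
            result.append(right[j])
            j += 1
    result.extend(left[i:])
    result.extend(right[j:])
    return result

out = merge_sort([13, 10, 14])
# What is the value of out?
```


merge_sort([13, 10, 14])
Split into [13] and [10, 14]
Left sorted: [13]
Right sorted: [10, 14]
Merge [13] and [10, 14]
= [10, 13, 14]


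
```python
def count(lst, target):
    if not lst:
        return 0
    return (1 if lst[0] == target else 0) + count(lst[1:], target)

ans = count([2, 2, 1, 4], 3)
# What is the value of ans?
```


count([2, 2, 1, 4], 3)
lst[0]=2 != 3: 0 + count([2, 1, 4], 3)
lst[0]=2 != 3: 0 + count([1, 4], 3)
lst[0]=1 != 3: 0 + count([4], 3)
lst[0]=4 != 3: 0 + count([], 3)
= 0


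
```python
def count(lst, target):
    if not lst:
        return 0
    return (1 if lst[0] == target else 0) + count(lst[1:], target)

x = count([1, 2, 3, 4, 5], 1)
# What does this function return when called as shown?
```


count([1, 2, 3, 4, 5], 1)
lst[0]=1 == 1: 1 + count([2, 3, 4, 5], 1)
lst[0]=2 != 1: 0 + count([3, 4, 5], 1)
lst[0]=3 != 1: 0 + count([4, 5], 1)
lst[0]=4 != 1: 0 + count([5], 1)
lst[0]=5 != 1: 0 + count([], 1)
= 1


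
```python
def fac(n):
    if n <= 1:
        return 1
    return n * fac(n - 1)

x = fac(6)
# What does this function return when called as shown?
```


fac(6)
= 6 * fac(5)
= 6 * 5 * fac(4)
= 6 * 5 * 4 * fac(3)
= 6 * 5 * 4 * 3 * fac(2)
= 6 * 5 * 4 * 3 * 2 * fac(1)
= 6 * 5 * 4 * 3 * 2 * 1
= 720


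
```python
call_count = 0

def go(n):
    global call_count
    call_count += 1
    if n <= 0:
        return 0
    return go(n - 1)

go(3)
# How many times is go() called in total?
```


go(3) calls go(2) calls ... calls go(0)
Total calls: 3 + 1 (for base case) = 4


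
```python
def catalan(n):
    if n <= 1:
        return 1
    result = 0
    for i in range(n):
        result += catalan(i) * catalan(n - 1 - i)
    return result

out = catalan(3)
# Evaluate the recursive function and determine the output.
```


catalan(3)
= sum of catalan(i) * catalan(3-1-i) for i in 0..2
First compute sub-values bottom-up:
  catalan(0) = 1, catalan(1) = 1
  catalan(2) = 1*1 + 1*1 = 2
Now catalan(3):
  catalan(0)*catalan(2) = 1*2 = 2
  catalan(1)*catalan(1) = 1*1 = 1
  catalan(2)*catalan(0) = 2*1 = 2
= 2 + 1 + 2
= 5


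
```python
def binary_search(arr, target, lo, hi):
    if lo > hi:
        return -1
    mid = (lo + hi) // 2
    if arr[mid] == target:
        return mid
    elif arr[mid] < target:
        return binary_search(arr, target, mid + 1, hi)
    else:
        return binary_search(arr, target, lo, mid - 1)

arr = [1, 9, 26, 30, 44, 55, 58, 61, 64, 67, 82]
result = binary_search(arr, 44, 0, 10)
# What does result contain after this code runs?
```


binary_search(arr, 44, 0, 10)
lo=0, hi=10, mid=5, arr[mid]=55
55 > 44, search left half
lo=0, hi=4, mid=2, arr[mid]=26
26 < 44, search right half
lo=3, hi=4, mid=3, arr[mid]=30
30 < 44, search right half
lo=4, hi=4, mid=4, arr[mid]=44
arr[4] == 44, found at index 4
= 4


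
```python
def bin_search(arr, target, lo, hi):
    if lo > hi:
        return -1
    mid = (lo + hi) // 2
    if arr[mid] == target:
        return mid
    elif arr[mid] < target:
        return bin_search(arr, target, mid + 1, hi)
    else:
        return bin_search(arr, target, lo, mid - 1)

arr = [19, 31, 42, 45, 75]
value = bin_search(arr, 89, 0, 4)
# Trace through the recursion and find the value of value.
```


bin_search(arr, 89, 0, 4)
lo=0, hi=4, mid=2, arr[mid]=42
42 < 89, search right half
lo=3, hi=4, mid=3, arr[mid]=45
45 < 89, search right half
lo=4, hi=4, mid=4, arr[mid]=75
75 < 89, search right half
lo > hi, target not found, return -1
= -1


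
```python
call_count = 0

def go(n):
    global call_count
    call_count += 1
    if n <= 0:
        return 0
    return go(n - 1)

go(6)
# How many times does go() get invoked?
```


go(6) calls go(5) calls ... calls go(0)
Total calls: 6 + 1 (for base case) = 7


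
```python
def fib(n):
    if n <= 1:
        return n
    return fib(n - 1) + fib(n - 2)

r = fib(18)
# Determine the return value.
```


fib(18)
= fib(17) + fib(16)
= (fib(16) + fib(15)) + fib(16)
Computing bottom-up: fib(0)=0, fib(1)=1, fib(2)=1, fib(3)=2, fib(4)=3, fib(5)=5, fib(6)=8, fib(7)=13, fib(8)=21, fib(9)=34, fib(10)=55, fib(11)=89, fib(12)=144, fib(13)=233, fib(14)=377, fib(15)=610, fib(16)=987, fib(17)=1597, fib(18)=2584
= 2584


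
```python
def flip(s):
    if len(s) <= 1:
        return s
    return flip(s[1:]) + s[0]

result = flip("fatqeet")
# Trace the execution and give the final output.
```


flip("fatqeet")
= flip("atqeet") + "f"
= flip("tqeet") + "a" + "f"
= flip("qeet") + "t" + "a" + "f"
= flip("eet") + "q" + "t" + "a" + "f"
= flip("et") + "e" + "q" + "t" + "a" + "f"
= flip("t") + "e" + "e" + "q" + "t" + "a" + "f"
= "t" + "e" + "e" + "q" + "t" + "a" + "f"
= "teeqtaf"


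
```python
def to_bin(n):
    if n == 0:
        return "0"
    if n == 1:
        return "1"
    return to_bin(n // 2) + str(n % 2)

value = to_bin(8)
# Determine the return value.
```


to_bin(8)
= to_bin(4) + "0"
= to_bin(2) + "0" + "0"
= to_bin(1) + "0" + "0" + "0"
= "1" + "0" + "0" + "0"
= "1000"


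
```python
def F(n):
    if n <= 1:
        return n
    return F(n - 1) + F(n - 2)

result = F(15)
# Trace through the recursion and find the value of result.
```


F(15)
= F(14) + F(13)
= (F(13) + F(12)) + F(13)
Computing bottom-up: F(0)=0, F(1)=1, F(2)=1, F(3)=2, F(4)=3, F(5)=5, F(6)=8, F(7)=13, F(8)=21, F(9)=34, F(10)=55, F(11)=89, F(12)=144, F(13)=233, F(14)=377, F(15)=610
= 610


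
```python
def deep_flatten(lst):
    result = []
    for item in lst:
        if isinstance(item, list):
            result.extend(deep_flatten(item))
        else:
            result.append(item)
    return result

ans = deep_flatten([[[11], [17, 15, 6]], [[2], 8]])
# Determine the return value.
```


deep_flatten([[[11], [17, 15, 6]], [[2], 8]])
Processing each element:
  [[11], [17, 15, 6]] is a list -> deep_flatten recursively -> [11, 17, 15, 6]
  [[2], 8] is a list -> deep_flatten recursively -> [2, 8]
= [11, 17, 15, 6, 2, 8]


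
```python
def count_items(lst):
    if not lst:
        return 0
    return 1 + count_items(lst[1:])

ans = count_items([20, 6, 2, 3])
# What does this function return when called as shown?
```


count_items([20, 6, 2, 3])
= 1 + count_items([6, 2, 3])
= 1 + 1 + count_items([2, 3])
= 1 + 1 + 1 + count_items([3])
= 1 + 1 + 1 + 1 + count_items([])
= 1 + 1 + 1 + 1 + 0
= 4


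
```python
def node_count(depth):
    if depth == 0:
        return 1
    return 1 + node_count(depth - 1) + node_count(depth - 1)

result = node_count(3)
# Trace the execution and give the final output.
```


node_count(3)
= 1 + node_count(2) + node_count(2)
= 1 + 2 * node_count(2)
node_count(k) = 2^(k+1) - 1
node_count(0) = 1
node_count(1) = 3
node_count(2) = 7
node_count(3) = 15
node_count(3) = 2^4 - 1 = 15


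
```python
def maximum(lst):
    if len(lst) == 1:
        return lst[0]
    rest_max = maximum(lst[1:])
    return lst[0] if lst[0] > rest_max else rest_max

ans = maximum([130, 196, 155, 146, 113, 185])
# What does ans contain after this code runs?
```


maximum([130, 196, 155, 146, 113, 185])
= compare 130 with maximum([196, 155, 146, 113, 185])
= compare 196 with maximum([155, 146, 113, 185])
= compare 155 with maximum([146, 113, 185])
= compare 146 with maximum([113, 185])
= compare 113 with maximum([185])
Base: maximum([185]) = 185
compare 113 with 185: max = 185
compare 146 with 185: max = 185
compare 155 with 185: max = 185
compare 196 with 185: max = 196
compare 130 with 196: max = 196
= 196


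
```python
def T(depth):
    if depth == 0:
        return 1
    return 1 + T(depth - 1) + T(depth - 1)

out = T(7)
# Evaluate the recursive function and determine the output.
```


T(7)
= 1 + T(6) + T(6)
= 1 + 2 * T(6)
T(k) = 2^(k+1) - 1
T(0) = 1
T(1) = 3
T(2) = 7
T(3) = 15
T(4) = 31
T(7) = 2^8 - 1 = 255


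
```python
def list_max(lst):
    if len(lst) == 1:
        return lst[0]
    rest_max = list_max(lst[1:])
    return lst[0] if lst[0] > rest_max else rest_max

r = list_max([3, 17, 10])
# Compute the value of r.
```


list_max([3, 17, 10])
= compare 3 with list_max([17, 10])
= compare 17 with list_max([10])
Base: list_max([10]) = 10
compare 17 with 10: max = 17
compare 3 with 17: max = 17
= 17


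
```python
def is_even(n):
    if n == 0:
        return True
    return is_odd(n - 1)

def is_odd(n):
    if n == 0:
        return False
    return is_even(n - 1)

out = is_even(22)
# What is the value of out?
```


is_even(22)
= is_odd(21)
= is_even(20)
= is_odd(19)
= is_even(18)
= is_odd(17)
= is_even(16)
= is_odd(15)
= is_even(14)
= is_odd(13)
= is_even(12)
= is_odd(11)
= is_even(10)
= is_odd(9)
= is_even(8)
= is_odd(7)
= is_even(6)
= is_odd(5)
= is_even(4)
= is_odd(3)
= is_even(2)
= is_odd(1)
= is_even(0)
n == 0: return True
= True


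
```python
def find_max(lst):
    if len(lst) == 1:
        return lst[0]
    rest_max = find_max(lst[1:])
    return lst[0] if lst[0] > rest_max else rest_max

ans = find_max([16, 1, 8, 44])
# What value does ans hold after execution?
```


find_max([16, 1, 8, 44])
= compare 16 with find_max([1, 8, 44])
= compare 1 with find_max([8, 44])
= compare 8 with find_max([44])
Base: find_max([44]) = 44
compare 8 with 44: max = 44
compare 1 with 44: max = 44
compare 16 with 44: max = 44
= 44
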